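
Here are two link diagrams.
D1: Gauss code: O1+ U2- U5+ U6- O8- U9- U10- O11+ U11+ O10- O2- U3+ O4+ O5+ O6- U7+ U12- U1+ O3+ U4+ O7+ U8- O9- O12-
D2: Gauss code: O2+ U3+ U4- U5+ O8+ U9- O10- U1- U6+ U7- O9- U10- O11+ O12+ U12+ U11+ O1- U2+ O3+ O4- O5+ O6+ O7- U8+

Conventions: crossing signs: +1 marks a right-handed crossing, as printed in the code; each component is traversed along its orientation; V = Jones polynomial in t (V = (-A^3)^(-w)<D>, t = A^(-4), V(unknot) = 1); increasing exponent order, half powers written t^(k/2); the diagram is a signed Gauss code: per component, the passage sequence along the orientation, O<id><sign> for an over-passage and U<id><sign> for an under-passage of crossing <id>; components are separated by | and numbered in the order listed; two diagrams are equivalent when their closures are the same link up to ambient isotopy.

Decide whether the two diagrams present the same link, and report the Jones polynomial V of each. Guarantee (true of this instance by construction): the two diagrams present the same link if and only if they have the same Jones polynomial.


equivalent: yes
D1 (bracket -A^-12 + A^-8 - A^-4 + 3 - A^4 + A^8 - A^12; 12 crossings at w = 0): V = -t^-3 + t^-2 - t^-1 + 3 - t + t^2 - t^3
V(D2) = -t^-3 + t^-2 - t^-1 + 3 - t + t^2 - t^3  (w +2, c 12, <D> = -A^-6 + A^-2 - A^2 + 3A^6 - A^10 + A^14 - A^18)
key observation: Reidemeister moves carry D1 (12 crossings) to D2 (12)


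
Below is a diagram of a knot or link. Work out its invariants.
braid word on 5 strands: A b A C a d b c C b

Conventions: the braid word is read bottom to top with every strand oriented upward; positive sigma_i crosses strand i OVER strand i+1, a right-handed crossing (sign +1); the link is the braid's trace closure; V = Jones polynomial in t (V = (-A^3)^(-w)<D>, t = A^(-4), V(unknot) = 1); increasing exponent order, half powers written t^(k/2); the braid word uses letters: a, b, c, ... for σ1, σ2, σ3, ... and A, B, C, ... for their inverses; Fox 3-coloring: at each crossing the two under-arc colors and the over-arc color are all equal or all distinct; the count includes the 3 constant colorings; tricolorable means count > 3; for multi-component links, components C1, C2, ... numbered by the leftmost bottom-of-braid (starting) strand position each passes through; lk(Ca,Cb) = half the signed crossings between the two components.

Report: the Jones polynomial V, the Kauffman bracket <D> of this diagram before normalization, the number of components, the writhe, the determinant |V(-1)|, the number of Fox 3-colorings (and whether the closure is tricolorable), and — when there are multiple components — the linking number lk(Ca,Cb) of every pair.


V = t + t^3 - t^4
<D> = -A^-10 + A^-6 + A^2 (w = +2)
1 component over 10 crossings, w = +2
9 Fox colorings among 3^10, |V(-1)| = 3: tricolorable
why: inverse pairs cancel, leaving σ1⁻¹ σ2 σ1⁻¹ σ3⁻¹ σ1 σ4 σ2 σ2


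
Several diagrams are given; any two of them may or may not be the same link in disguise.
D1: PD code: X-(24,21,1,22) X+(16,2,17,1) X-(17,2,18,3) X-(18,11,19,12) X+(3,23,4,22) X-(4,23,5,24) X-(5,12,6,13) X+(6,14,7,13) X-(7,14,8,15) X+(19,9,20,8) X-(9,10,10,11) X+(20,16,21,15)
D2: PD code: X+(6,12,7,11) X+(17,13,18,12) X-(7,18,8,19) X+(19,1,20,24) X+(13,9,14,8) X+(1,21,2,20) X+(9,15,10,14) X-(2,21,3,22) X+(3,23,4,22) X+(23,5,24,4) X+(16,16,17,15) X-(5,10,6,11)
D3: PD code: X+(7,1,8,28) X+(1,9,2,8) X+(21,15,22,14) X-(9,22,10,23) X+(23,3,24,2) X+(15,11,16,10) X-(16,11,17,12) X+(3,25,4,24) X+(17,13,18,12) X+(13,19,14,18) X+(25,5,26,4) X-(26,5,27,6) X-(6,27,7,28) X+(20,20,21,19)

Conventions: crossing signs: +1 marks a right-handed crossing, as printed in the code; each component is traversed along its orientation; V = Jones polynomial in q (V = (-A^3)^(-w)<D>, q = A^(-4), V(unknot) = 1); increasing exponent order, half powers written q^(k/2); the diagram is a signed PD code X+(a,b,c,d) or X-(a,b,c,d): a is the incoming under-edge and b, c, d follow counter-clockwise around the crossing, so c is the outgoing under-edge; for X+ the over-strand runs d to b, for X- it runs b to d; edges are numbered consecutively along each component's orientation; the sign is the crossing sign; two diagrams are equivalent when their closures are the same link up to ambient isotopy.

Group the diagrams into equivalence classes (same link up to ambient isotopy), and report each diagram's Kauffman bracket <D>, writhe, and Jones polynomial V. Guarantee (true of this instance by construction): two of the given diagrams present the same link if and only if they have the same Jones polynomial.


grouping into links: {D1} | {D2, D3}
V(D1) = 1  (w -2, c 12, <D> = A^-6)
D2 (bracket A^-14 - 2A^-10 + A^-6 - 2A^-2 + 2A^2 + A^10; 12 crossings at w = +6): V = q^2 + 2q^4 - 2q^5 + q^6 - 2q^7 + q^8
V(D3) = q^2 + 2q^4 - 2q^5 + q^6 - 2q^7 + q^8  (w +6, c 14, <D> = A^-14 - 2A^-10 + A^-6 - 2A^-2 + 2A^2 + A^10)
key observation: 2 classes among 3 diagrams; unequal V(q) rules out equality


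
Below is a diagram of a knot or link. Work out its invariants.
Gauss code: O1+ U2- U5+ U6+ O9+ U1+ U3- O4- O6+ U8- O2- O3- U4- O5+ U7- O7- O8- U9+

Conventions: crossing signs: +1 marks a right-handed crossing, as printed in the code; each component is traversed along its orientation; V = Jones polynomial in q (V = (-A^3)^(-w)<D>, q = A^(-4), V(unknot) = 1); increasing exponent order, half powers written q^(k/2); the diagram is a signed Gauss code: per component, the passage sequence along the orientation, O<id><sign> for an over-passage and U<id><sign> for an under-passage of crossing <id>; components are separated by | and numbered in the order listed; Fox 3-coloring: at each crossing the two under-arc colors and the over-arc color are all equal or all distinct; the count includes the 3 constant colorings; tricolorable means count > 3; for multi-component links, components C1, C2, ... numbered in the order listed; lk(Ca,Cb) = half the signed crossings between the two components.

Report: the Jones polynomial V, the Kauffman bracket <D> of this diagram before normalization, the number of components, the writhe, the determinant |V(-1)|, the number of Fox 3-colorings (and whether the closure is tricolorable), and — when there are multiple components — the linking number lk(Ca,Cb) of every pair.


V = -q^-3 + q^-2 - q^-1 + 3 - q + q^2 - q^3
<D> = A^-15 - A^-11 + A^-7 - 3A^-3 + A - A^5 + A^9 (w = -1)
1 component over 9 crossings, w = -1
27 Fox colorings among 3^9, |V(-1)| = 9: tricolorable
why: |V(-1)| = 9: so tricolorable, since 3 divides 9


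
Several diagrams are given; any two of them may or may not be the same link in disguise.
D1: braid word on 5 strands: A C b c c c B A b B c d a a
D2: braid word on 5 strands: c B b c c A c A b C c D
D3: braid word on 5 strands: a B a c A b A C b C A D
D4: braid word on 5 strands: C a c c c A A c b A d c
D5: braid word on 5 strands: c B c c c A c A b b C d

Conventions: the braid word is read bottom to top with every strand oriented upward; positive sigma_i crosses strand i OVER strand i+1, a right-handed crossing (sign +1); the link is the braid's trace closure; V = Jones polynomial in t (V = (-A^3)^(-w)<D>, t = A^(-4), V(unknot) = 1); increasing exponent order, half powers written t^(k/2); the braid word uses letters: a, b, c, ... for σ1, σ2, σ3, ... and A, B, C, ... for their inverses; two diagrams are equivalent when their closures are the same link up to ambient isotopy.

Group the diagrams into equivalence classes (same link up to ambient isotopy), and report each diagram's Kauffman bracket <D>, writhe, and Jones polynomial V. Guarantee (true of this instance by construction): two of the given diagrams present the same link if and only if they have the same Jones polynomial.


classes: {D1} | {D2, D4, D5} | {D3}
V(D1) = 1 + 2t + 2t^2 + t^3 - t^4 - t^5  [14 crossings, <D> = -A^-8 - A^-4 + 1 + 2A^4 + 2A^8 + A^12, w = +4]
D2 (bracket A^-14 - A^-10 + 2A^-6 - A^-2 + 2A^2 + A^10; 12 crossings at w = +2): V = t^-1 + 2t - t^2 + 2t^3 - t^4 + t^5
D3 (bracket A^-14 + 2A^-6 + A^2; 12 crossings at w = -2): V = t^-2 + 2 + t^2
D4 (bracket A^-8 - A^-4 + 2 - A^4 + 2A^8 + A^16; 12 crossings at w = +4): V = t^-1 + 2t - t^2 + 2t^3 - t^4 + t^5
V(D5) = t^-1 + 2t - t^2 + 2t^3 - t^4 + t^5  [12 crossings, <D> = A^-8 - A^-4 + 2 - A^4 + 2A^8 + A^16, w = +4]
insight: V(t) takes 3 values over 5 diagrams, fixing the grouping


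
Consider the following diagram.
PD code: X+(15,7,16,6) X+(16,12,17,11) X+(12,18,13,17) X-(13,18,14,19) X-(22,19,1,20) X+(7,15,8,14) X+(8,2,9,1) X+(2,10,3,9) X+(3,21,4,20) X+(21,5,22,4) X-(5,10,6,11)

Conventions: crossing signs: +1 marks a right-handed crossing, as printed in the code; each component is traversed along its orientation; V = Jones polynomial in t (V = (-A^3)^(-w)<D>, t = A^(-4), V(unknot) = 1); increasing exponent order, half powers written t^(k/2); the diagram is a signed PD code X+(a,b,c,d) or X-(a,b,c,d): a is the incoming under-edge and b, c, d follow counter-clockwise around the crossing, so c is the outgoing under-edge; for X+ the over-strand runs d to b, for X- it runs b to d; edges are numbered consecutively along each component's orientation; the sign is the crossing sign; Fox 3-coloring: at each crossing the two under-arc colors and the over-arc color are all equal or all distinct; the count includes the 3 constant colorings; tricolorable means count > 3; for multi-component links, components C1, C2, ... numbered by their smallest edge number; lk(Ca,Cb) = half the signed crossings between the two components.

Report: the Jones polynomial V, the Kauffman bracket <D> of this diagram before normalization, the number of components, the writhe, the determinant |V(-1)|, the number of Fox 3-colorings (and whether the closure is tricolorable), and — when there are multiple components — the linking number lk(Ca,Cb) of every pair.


V = t - t^2 + 2t^3 - t^4 + t^5 - t^6
<D> = A^-9 - A^-5 + A^-1 - 2A^3 + A^7 - A^11 (w = +5)
1 component over 11 crossings, w = +5
3 Fox colorings among 3^11, |V(-1)| = 7: not tricolorable
why: det 7 = |V(-1)|; not divisible by 3, so not tricolorable


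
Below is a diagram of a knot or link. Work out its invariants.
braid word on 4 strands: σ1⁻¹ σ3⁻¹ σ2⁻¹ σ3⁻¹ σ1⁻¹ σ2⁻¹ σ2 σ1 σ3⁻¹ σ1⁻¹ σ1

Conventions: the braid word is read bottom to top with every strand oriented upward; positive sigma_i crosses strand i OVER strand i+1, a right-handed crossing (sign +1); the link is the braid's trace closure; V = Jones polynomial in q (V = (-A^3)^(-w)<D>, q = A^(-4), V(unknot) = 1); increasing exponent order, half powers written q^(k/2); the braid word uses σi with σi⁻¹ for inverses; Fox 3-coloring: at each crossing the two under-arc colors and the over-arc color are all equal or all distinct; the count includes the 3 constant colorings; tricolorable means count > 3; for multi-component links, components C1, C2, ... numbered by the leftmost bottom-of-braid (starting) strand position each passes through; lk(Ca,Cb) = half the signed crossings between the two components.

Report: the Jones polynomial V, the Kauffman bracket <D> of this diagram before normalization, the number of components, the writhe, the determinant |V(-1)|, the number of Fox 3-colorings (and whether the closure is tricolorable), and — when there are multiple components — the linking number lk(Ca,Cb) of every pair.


V = -q^-4 + q^-3 + q^-1
<D> = -A^-11 - A^-3 + A (w = -5)
1 component over 11 crossings, w = -5
9 Fox colorings among 3^11, |V(-1)| = 3: tricolorable
why: the span of V is 3, forcing >= 3 crossings in any diagram


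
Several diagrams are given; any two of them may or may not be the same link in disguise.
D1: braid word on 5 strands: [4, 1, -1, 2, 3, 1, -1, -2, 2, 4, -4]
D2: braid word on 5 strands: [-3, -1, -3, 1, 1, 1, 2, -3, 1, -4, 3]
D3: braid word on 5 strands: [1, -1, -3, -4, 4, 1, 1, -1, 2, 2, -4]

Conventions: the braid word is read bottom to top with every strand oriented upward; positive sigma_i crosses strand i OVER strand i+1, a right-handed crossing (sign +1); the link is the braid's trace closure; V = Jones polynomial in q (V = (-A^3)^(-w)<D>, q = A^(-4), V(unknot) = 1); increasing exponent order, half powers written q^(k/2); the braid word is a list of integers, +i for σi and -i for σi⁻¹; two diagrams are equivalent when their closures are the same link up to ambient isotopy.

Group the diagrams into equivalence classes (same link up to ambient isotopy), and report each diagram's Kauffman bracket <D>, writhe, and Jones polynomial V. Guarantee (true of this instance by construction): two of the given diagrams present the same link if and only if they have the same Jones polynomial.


grouping into links: {D1} | {D2} | {D3}
V(D1) = -q^(-1/2) - q^(1/2)  (w +3, c 11, <D> = A^7 + A^11)
V(D2) = -q^(-3/2) - 2q^(1/2) + q^(3/2) - q^(5/2) + q^(7/2)  [11 crossings, <D> = -A^-11 + A^-7 - A^-3 + 2A + A^9, w = +1]
V(D3) = -q^(1/2) - q^(5/2)  (w +1, c 11, <D> = A^-7 + A)
key observation: 3 values of V(q) split the 3 diagrams


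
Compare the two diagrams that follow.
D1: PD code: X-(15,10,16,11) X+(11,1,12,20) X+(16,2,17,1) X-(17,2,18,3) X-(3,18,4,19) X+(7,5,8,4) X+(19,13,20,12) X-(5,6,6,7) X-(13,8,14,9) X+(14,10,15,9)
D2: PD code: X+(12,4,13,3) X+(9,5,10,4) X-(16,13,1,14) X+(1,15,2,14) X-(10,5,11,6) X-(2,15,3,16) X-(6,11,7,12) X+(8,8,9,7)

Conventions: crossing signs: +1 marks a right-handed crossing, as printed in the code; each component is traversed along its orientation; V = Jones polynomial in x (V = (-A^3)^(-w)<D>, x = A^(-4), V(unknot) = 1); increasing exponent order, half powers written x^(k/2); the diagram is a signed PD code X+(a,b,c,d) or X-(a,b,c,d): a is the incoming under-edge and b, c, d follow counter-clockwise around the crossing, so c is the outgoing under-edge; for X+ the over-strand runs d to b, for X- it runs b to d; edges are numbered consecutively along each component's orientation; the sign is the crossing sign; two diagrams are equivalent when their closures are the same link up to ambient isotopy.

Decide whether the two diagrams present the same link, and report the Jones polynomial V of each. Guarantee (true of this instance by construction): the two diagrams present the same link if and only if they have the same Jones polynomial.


equivalent: no
D1 (bracket A^-8 - A^-4 + 1 - A^4 + A^8; 10 crossings at w = 0): V = x^-2 - x^-1 + 1 - x + x^2
V(D2) = 1  [8 crossings, <D> = 1, w = 0]
observation: 2 classes among 2 diagrams; unequal V(x) rules out equality


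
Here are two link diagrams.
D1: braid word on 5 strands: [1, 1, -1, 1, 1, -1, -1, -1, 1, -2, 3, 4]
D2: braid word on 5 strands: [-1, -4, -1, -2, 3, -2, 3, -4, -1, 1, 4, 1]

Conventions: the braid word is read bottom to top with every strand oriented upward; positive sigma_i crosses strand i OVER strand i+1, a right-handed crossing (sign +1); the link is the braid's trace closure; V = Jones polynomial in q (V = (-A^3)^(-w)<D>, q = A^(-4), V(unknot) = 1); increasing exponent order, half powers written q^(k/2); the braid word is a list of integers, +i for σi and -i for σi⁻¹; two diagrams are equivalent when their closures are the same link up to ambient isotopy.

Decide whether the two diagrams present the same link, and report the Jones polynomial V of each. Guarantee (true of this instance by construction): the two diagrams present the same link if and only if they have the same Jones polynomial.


equivalent: no
D1 (bracket A^6; 12 crossings at w = +2): V = 1
D2 (bracket A^-14 - A^-10 + A^-6 - A^-2 + A^2; 12 crossings at w = -2): V = q^-2 - q^-1 + 1 - q + q^2
key observation: 2 classes among 2 diagrams; unequal V(q) rules out equality


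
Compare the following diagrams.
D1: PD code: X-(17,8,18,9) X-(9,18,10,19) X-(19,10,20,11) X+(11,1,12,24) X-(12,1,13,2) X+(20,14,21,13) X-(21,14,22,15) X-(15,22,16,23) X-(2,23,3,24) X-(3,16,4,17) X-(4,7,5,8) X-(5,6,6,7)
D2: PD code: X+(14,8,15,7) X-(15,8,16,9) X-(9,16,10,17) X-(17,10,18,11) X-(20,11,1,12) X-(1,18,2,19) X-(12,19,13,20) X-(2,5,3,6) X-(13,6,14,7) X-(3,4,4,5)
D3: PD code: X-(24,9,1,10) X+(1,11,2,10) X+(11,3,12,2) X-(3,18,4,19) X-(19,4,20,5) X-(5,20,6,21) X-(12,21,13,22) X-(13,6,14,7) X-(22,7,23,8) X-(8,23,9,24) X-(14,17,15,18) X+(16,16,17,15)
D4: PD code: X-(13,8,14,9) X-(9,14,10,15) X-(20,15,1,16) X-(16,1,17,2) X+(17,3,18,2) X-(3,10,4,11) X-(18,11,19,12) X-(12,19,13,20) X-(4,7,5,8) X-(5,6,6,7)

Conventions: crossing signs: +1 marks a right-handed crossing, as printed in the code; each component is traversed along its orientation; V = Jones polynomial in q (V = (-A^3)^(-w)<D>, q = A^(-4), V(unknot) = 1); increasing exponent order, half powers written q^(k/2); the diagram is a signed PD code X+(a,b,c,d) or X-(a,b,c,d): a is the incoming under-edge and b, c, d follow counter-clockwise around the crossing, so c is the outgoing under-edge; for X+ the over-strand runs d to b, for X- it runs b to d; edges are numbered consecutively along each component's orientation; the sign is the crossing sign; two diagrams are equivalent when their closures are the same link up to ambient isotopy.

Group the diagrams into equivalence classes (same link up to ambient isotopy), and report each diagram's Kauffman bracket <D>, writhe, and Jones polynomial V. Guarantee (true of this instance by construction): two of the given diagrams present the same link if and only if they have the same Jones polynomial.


grouping into links: {D1, D2, D3, D4}
V(D1) = -q^-7 + q^-6 - q^-5 + q^-4 + q^-2  (w -8, c 12, <D> = A^-16 + A^-8 - A^-4 + 1 - A^4)
V(D2) = -q^-7 + q^-6 - q^-5 + q^-4 + q^-2  [10 crossings, <D> = A^-16 + A^-8 - A^-4 + 1 - A^4, w = -8]
V(D3) = -q^-7 + q^-6 - q^-5 + q^-4 + q^-2  [12 crossings, <D> = A^-10 + A^-2 - A^2 + A^6 - A^10, w = -6]
V(D4) = -q^-7 + q^-6 - q^-5 + q^-4 + q^-2  [10 crossings, <D> = A^-16 + A^-8 - A^-4 + 1 - A^4, w = -8]
why: one V(q) for all 4 diagrams — one class (guaranteed)


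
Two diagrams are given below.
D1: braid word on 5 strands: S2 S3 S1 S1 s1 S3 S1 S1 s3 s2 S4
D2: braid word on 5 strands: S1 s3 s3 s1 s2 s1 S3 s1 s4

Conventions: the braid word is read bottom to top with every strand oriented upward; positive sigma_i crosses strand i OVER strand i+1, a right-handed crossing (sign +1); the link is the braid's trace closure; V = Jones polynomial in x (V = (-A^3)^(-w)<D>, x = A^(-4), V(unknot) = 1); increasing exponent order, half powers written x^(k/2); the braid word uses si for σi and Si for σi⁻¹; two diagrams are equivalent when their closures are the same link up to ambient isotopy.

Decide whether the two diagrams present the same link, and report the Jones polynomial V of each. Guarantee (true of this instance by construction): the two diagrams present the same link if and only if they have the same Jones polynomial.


equivalent: no
D1 (bracket A^-13 + A^-9 + A^-5 - A^3; 11 crossings at w = -5): V = x^(-9/2) - x^(-5/2) - x^(-3/2) - x^(-1/2)
V(D2) = -x^(1/2) - x^(5/2)  [9 crossings, <D> = A^5 + A^13, w = +5]
observation: comparing 2 Jones polynomials yields 2 groups


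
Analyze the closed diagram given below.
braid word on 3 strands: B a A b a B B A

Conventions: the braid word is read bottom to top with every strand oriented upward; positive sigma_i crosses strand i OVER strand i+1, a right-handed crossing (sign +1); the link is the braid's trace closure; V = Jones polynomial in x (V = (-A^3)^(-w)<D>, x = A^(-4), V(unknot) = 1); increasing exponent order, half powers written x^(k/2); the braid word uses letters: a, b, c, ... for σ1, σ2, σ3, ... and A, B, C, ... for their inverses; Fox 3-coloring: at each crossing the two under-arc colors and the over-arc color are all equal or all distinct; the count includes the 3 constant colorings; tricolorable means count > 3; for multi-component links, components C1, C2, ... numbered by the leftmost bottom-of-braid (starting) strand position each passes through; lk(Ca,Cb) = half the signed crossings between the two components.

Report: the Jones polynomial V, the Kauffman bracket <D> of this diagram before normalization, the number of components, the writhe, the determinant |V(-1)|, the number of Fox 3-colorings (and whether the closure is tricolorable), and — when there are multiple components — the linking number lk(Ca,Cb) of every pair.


V(x) = x^-3 + x^-2 + x^-1 + 1
bracket: A^-6 + A^-2 + A^2 + A^6, w = -2
3 components, writhe -2, over 8 crossings
lk(C1,C2) = 0
linking number lk(C1,C3) = -1
lk(C2,C3): 0
det 0, colorings 9 of 3^8 — tricolorable
observation: det 0 = |V(-1)|; divisible by 3, so tricolorable


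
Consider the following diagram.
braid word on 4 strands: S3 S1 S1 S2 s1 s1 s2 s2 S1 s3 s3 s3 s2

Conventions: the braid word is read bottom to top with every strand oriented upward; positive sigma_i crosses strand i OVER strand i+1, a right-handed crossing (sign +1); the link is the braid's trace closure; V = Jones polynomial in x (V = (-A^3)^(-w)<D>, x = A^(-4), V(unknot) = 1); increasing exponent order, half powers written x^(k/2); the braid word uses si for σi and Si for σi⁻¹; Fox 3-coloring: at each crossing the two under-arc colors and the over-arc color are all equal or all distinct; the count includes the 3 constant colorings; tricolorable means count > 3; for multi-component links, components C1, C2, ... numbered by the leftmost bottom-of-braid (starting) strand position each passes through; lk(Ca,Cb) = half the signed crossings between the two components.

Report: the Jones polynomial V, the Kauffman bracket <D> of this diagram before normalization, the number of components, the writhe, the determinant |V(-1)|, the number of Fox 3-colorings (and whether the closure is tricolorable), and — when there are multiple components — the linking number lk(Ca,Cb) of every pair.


V = -x^-2 + 3x^-1 - 6 + 11x - 13x^2 + 15x^3 - 14x^4 + 11x^5 - 8x^6 + 4x^7 - x^8
<D> = A^-23 - 4A^-19 + 8A^-15 - 11A^-11 + 14A^-7 - 15A^-3 + 13A - 11A^5 + 6A^9 - 3A^13 + A^17 (w = +3)
1 component over 13 crossings, w = +3
9 Fox colorings among 3^13, |V(-1)| = 87: tricolorable
why: det 87 = |V(-1)|; divisible by 3, so tricolorable


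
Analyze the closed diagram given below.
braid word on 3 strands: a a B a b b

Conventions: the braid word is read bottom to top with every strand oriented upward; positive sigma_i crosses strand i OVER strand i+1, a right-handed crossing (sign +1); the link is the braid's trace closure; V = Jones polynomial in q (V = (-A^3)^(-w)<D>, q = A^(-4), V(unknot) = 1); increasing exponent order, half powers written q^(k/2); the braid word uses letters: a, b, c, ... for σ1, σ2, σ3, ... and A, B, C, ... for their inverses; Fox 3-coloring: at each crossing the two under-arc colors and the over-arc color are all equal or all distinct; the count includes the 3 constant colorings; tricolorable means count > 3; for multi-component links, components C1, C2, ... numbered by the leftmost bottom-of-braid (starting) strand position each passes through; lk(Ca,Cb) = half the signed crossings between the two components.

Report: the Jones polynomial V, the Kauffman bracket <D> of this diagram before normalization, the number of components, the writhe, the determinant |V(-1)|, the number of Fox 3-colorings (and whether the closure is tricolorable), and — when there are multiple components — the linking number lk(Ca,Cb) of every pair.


Jones polynomial: V(q) = q - q^2 + 2q^3 - q^4 + q^5 - q^6
<D> = -A^-12 + A^-8 - A^-4 + 2 - A^4 + A^8; writhe +4
components 1, writhe +4 (6 crossings)
3-colorings: 3 of 3^6, det 7 — not tricolorable
note: w = +4 (over 6 crossings) is diagram-only; (-A^3)^(-4) removes it from V


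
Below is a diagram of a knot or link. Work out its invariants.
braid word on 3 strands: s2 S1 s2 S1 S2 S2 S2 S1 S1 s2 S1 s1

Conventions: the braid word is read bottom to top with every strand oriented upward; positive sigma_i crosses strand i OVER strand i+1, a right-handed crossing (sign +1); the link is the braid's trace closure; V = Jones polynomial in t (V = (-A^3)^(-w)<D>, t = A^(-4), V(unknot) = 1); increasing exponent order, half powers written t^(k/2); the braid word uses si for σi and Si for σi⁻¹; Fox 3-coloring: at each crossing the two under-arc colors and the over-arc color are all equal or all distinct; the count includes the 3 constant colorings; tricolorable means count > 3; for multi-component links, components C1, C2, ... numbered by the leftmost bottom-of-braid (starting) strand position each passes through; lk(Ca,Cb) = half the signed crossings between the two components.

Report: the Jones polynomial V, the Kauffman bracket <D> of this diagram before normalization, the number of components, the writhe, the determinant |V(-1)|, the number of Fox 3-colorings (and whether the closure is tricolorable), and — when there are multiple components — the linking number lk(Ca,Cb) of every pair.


V(t) = -t^-8 + 3t^-7 - 5t^-6 + 6t^-5 - 7t^-4 + 7t^-3 - 5t^-2 + 4t^-1 - 1
bracket: -A^-12 + 4A^-8 - 5A^-4 + 7 - 7A^4 + 6A^8 - 5A^12 + 3A^16 - A^20, w = -4
1 component, writhe -4, over 12 crossings
det 39, colorings 9 of 3^12 — tricolorable
observation: det 39 = |V(-1)|; divisible by 3, so tricolorable


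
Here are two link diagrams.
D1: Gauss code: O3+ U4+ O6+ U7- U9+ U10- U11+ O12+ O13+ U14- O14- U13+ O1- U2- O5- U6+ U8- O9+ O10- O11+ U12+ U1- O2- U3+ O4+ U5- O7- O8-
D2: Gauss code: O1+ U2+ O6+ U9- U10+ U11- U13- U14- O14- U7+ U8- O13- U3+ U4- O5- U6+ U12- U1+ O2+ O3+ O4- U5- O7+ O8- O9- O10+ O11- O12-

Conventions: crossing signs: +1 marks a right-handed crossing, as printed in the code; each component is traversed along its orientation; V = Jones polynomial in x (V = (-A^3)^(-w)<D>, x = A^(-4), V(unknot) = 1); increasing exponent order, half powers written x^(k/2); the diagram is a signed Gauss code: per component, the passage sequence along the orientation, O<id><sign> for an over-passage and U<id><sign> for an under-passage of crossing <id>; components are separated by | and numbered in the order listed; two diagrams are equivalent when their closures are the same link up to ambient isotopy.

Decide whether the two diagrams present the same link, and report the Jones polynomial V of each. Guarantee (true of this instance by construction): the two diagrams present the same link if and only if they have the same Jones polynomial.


equivalent: yes
D1 (bracket A^-8 - A^-4 + 1 - A^4 + A^8; 14 crossings at w = 0): V = x^-2 - x^-1 + 1 - x + x^2
D2 (bracket A^-14 - A^-10 + A^-6 - A^-2 + A^2; 14 crossings at w = -2): V = x^-2 - x^-1 + 1 - x + x^2
key observation: Reidemeister moves carry D1 (14 crossings) to D2 (14)


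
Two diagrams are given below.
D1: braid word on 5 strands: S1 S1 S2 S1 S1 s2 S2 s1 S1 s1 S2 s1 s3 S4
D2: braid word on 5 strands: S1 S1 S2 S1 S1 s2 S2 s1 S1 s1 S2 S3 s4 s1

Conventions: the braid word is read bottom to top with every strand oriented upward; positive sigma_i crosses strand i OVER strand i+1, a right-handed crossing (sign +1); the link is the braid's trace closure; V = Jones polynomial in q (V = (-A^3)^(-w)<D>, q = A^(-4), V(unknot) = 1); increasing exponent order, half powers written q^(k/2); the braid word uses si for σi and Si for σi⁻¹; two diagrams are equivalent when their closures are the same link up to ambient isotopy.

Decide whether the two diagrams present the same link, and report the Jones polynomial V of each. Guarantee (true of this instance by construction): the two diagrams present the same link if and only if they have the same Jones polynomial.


equivalent: yes
V(D1) = -q^-4 + q^-3 + q^-1  (w -4, c 14, <D> = A^-8 + 1 - A^4)
V(D2) = -q^-4 + q^-3 + q^-1  (w -4, c 14, <D> = A^-8 + 1 - A^4)
why: Markov moves rewrite D1 (14 crossings) into D2 (14)


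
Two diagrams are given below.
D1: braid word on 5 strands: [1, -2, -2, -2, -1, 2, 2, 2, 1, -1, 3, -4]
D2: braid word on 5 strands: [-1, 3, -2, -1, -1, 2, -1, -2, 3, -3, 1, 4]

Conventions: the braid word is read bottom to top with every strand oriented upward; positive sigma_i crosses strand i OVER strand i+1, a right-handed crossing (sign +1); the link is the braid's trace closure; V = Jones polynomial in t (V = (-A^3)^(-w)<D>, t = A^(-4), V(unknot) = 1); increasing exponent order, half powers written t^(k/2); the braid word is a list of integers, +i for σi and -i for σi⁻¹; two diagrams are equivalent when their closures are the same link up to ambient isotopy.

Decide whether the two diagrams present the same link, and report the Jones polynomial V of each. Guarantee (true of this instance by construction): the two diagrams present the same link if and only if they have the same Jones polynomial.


equivalent: no
D1 (bracket -A^-12 + A^-8 - A^-4 + 3 - A^4 + A^8 - A^12; 12 crossings at w = 0): V = -t^-3 + t^-2 - t^-1 + 3 - t + t^2 - t^3
D2 (bracket A^-2 - A^2 + 2A^6 - A^10 + A^14 - A^18; 12 crossings at w = -2): V = -t^-6 + t^-5 - t^-4 + 2t^-3 - t^-2 + t^-1
key observation: V(t) takes 2 values over 2 diagrams, fixing the grouping


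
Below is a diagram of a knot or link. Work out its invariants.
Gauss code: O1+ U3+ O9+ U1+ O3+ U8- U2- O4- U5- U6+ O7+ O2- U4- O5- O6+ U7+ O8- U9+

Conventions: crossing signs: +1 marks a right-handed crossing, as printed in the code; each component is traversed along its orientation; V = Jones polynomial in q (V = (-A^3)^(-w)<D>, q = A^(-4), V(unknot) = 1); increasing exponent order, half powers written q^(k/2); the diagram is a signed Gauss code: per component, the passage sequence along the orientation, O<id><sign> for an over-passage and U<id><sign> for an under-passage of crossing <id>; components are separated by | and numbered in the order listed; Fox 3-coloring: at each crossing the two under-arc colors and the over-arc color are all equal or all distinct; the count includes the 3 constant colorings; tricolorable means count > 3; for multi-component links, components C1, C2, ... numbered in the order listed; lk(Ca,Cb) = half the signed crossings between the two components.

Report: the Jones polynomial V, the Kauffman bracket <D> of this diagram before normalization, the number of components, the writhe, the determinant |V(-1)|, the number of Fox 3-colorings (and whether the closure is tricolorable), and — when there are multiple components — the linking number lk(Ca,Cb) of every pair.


V(q) = q + q^3 - q^4
bracket: A^-13 - A^-9 - A^-1, w = +1
1 component, writhe +1, over 9 crossings
det 3, colorings 9 of 3^9 — tricolorable
observation: w = +1 (over 9 crossings) is diagram-only; (-A^3)^(-1) removes it from V


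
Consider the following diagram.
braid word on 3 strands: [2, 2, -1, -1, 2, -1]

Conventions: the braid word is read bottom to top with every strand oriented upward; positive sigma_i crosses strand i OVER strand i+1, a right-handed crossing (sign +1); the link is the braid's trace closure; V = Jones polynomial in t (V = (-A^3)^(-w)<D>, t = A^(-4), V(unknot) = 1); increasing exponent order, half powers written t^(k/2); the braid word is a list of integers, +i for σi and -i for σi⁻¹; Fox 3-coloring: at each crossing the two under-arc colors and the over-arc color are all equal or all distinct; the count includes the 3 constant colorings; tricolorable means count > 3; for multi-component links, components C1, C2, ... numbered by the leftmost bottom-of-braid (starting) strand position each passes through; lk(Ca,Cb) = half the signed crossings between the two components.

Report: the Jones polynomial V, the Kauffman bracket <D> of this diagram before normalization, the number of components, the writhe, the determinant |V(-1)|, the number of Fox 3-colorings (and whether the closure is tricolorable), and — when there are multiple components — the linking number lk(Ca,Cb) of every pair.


V(t) = -t^-3 + 2t^-2 - 2t^-1 + 3 - 2t + 2t^2 - t^3
bracket: -A^-12 + 2A^-8 - 2A^-4 + 3 - 2A^4 + 2A^8 - A^12, w = 0
1 component, writhe 0, over 6 crossings
det 13, colorings 3 of 3^6 — not tricolorable
observation: the span of V is 6, forcing >= 6 crossings in any diagram


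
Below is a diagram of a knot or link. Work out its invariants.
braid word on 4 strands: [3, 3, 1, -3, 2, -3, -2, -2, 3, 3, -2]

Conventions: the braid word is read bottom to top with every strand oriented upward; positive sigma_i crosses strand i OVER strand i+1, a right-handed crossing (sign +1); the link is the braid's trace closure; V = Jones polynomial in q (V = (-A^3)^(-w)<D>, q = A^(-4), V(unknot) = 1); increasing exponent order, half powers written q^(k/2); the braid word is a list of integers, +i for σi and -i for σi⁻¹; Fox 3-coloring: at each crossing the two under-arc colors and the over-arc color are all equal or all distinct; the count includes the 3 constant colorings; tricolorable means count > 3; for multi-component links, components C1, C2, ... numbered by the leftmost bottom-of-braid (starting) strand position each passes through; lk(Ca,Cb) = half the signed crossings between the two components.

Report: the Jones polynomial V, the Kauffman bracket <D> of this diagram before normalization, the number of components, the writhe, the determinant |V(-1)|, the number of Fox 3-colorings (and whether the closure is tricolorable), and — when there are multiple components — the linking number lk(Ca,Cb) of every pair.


V(q) = -q^-3 + 2q^-2 - 2q^-1 + 3 - 2q + 2q^2 - q^3
bracket: A^-9 - 2A^-5 + 2A^-1 - 3A^3 + 2A^7 - 2A^11 + A^15, w = +1
1 component, writhe +1, over 11 crossings
det 13, colorings 3 of 3^11 — not tricolorable
observation: the span of V is 6, forcing >= 6 crossings in any diagram


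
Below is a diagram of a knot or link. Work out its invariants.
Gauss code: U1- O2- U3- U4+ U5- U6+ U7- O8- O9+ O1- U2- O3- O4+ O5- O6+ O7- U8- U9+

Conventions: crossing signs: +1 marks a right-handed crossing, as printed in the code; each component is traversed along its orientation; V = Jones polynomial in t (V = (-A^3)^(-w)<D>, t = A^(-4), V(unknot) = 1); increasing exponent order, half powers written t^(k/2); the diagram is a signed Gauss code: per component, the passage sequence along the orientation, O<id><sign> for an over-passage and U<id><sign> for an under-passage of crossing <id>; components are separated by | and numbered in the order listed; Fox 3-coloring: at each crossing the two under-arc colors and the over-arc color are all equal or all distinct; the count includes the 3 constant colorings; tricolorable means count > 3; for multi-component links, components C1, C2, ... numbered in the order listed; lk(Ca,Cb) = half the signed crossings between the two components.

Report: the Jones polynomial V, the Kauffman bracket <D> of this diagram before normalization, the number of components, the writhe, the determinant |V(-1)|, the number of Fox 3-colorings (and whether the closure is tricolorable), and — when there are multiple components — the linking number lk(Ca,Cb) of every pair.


V = -t^-4 + t^-3 + t^-1
<D> = -A^-5 - A^3 + A^7 (w = -3)
1 component over 9 crossings, w = -3
9 Fox colorings among 3^9, |V(-1)| = 3: tricolorable
why: det 3 = |V(-1)|; divisible by 3, so tricolorable


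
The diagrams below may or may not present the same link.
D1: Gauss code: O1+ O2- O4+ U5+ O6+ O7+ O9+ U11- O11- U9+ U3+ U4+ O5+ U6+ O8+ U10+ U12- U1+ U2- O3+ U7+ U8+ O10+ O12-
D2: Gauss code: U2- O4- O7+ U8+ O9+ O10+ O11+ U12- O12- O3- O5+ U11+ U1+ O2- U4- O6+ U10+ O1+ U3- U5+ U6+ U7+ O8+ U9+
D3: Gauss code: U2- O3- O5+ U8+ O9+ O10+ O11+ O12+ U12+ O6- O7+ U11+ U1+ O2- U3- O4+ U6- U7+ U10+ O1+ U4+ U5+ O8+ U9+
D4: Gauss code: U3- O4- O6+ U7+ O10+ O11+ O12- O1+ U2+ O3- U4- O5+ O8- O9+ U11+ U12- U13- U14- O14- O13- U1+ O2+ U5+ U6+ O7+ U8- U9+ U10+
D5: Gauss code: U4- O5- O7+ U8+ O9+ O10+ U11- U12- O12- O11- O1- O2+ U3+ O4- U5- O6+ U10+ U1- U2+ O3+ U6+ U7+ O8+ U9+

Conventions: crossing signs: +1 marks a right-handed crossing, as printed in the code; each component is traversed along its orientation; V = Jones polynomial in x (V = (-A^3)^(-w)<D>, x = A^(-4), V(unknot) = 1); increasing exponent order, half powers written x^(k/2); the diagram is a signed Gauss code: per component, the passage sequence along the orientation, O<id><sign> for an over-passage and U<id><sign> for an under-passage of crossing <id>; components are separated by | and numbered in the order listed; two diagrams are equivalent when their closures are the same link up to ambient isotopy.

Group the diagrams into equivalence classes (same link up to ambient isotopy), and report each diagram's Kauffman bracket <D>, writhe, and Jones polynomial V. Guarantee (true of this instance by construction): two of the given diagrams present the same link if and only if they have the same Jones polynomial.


equivalence classes: {D1} | {D2, D3, D4, D5}
D1 (bracket -A^-10 + A^-6 - A^-2 + A^2 + A^10; 12 crossings at w = +6): V = x^2 + x^4 - x^5 + x^6 - x^7
V(D2) = 2x - 2x^2 + 3x^3 - 3x^4 + 2x^5 - 2x^6 + x^7  [12 crossings, <D> = A^-16 - 2A^-12 + 2A^-8 - 3A^-4 + 3 - 2A^4 + 2A^8, w = +4]
V(D3) = 2x - 2x^2 + 3x^3 - 3x^4 + 2x^5 - 2x^6 + x^7  [12 crossings, <D> = A^-10 - 2A^-6 + 2A^-2 - 3A^2 + 3A^6 - 2A^10 + 2A^14, w = +6]
V(D4) = 2x - 2x^2 + 3x^3 - 3x^4 + 2x^5 - 2x^6 + x^7  (w +2, c 14, <D> = A^-22 - 2A^-18 + 2A^-14 - 3A^-10 + 3A^-6 - 2A^-2 + 2A^2)
V(D5) = 2x - 2x^2 + 3x^3 - 3x^4 + 2x^5 - 2x^6 + x^7  [12 crossings, <D> = A^-22 - 2A^-18 + 2A^-14 - 3A^-10 + 3A^-6 - 2A^-2 + 2A^2, w = +2]
observation: 2 values of V(x) split the 5 diagrams


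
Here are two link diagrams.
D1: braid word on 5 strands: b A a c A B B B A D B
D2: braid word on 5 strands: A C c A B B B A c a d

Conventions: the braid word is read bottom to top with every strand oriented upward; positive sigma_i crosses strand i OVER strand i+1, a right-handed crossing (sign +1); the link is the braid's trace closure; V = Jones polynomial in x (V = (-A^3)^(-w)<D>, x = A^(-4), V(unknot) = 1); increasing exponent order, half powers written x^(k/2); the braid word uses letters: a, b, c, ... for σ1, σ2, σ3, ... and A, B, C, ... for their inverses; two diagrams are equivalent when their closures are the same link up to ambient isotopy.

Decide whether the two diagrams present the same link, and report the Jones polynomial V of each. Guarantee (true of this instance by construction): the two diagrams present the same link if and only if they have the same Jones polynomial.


equivalent: yes
D1 (bracket A^-9 + 2A^-1 - A^3 + A^7 - A^11; 11 crossings at w = -5): V = x^(-13/2) - x^(-11/2) + x^(-9/2) - 2x^(-7/2) - x^(-3/2)
V(D2) = x^(-13/2) - x^(-11/2) + x^(-9/2) - 2x^(-7/2) - x^(-3/2)  [11 crossings, <D> = A^-3 + 2A^5 - A^9 + A^13 - A^17, w = -3]
observation: Markov moves rewrite D1 (11 crossings) into D2 (11)


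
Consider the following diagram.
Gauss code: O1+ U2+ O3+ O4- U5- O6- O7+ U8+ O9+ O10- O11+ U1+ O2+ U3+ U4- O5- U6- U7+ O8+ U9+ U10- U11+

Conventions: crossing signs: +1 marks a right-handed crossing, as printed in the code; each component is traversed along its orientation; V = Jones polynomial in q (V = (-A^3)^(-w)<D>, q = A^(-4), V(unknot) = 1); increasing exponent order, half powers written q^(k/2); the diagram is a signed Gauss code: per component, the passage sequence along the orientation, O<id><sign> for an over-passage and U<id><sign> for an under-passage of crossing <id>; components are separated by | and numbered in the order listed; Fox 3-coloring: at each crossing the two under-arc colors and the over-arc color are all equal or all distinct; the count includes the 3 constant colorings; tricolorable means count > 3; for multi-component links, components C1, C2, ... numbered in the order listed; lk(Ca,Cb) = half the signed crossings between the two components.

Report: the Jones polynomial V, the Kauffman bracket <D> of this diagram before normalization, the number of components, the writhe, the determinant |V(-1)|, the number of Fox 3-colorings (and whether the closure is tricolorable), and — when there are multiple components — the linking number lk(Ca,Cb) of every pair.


V(q) = q + q^3 - q^4
bracket: A^-7 - A^-3 - A^5, w = +3
1 component, writhe +3, over 11 crossings
det 3, colorings 9 of 3^11 — tricolorable
observation: det 3 = |V(-1)|; divisible by 3, so tricolorable


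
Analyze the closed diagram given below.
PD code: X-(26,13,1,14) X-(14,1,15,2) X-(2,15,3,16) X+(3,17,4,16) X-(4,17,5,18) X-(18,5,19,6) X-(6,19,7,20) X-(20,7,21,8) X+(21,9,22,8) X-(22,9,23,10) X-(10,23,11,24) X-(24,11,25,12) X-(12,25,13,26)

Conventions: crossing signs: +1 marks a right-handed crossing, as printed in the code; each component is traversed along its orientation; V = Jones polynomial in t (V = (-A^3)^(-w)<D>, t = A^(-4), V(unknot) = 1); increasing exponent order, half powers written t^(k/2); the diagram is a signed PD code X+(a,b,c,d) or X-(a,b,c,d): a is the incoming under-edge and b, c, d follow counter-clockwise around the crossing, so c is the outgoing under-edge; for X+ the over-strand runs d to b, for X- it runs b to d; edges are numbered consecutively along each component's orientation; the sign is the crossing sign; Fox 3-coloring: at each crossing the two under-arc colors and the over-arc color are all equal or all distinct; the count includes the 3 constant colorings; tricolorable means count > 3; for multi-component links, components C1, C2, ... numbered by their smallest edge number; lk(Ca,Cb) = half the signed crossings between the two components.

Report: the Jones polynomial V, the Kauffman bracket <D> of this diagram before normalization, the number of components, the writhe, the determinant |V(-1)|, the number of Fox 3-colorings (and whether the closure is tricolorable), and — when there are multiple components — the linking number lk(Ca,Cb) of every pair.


V(t) = -t^-13 + t^-12 - t^-11 + t^-10 - t^-9 + t^-8 - t^-7 + t^-6 + t^-4
bracket: -A^-11 - A^-3 + A - A^5 + A^9 - A^13 + A^17 - A^21 + A^25, w = -9
1 component, writhe -9, over 13 crossings
det 9, colorings 9 of 3^13 — tricolorable
observation: the span of V is 9, forcing >= 9 crossings in any diagram
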